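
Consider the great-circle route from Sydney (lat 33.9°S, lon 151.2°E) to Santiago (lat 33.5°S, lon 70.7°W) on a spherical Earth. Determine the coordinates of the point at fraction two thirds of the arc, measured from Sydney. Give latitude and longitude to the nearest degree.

≈ lat 57°S, lon 107°W

From cos δ = sin φ₁ sin φ₂ + cos φ₁ cos φ₂ cos Δλ, the central angle is δ ≈ 1.780 rad (102.0°).
Interpolate at f = 2/3 with slerp weights a = sin((1−f)δ)/sin δ ≈ 0.571, b = sin(fδ)/sin δ ≈ 0.948.
p = a·p₁ + b·p₂ ≈ (-0.154, -0.517, -0.842); φ = arcsin(p_z) ≈ -57.33°, λ = atan2(p_y, p_x) ≈ -106.63°.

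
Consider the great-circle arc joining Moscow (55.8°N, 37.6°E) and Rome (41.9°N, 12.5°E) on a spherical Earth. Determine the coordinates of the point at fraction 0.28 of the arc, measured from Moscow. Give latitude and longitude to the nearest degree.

≈ 52°N, 29°E

Write both endpoints as unit vectors p₁, p₂ with components (cos φ cos λ, cos φ sin λ, sin φ).
The central angle between the endpoints is δ = arccos(p₁·p₂) ≈ 0.373 rad (21.4°).
Interpolate at f = 0.28 with slerp weights a = sin((1−f)δ)/sin δ ≈ 0.728, b = sin(fδ)/sin δ ≈ 0.286.
p = a·p₁ + b·p₂ ≈ (0.532, 0.296, 0.793); φ = arcsin(p_z) ≈ 52.49°, λ = atan2(p_y, p_x) ≈ 29.07°.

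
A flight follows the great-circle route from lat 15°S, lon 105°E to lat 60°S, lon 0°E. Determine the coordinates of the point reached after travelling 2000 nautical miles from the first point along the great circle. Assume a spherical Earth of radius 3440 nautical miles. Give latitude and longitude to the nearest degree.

The haversine formula gives a central angle δ ≈ 1.471 rad (84.3°) between the endpoints. The total great-circle distance is δ·R ≈ 1.471 × 3440 ≈ 5062 nmi, so the target fraction is f = 2000/5062 ≈ 0.395.
Interpolate at f ≈ 0.395 with slerp weights a = sin((1−f)δ)/sin δ ≈ 0.781, b = sin(fδ)/sin δ ≈ 0.552.
p = a·p₁ + b·p₂ ≈ (0.081, 0.729, -0.680); φ = arcsin(p_z) ≈ -42.85°, λ = atan2(p_y, p_x) ≈ 83.68°.

≈ lat 43°S, lon 84°E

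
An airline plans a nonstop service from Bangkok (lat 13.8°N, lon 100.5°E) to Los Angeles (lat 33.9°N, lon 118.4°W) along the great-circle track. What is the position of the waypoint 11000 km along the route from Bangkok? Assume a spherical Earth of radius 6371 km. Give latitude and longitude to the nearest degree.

Convert each endpoint to a unit vector on the sphere (x = cos φ cos λ, y = cos φ sin λ, z = sin φ).
The central angle between the endpoints is δ = arccos(p₁·p₂) ≈ 2.088 rad (119.6°). The total great-circle distance is δ·R ≈ 2.088 × 6371 ≈ 13301 km, so the target fraction is f = 11000/13301 ≈ 0.827.
Interpolate at f ≈ 0.827 with slerp weights a = sin((1−f)δ)/sin δ ≈ 0.407, b = sin(fδ)/sin δ ≈ 1.136.
p = a·p₁ + b·p₂ ≈ (-0.521, -0.442, 0.731); φ = arcsin(p_z) ≈ 46.95°, λ = atan2(p_y, p_x) ≈ -139.70°.

≈ lat 47°N, lon 140°W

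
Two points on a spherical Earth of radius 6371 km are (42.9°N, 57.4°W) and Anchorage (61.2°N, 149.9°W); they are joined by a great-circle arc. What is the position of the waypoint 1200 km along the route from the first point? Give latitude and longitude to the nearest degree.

≈ (51°N, 68°W)

Convert each endpoint to a unit vector on the sphere (x = cos φ cos λ, y = cos φ sin λ, z = sin φ).
The central angle between the endpoints is δ = arccos(p₁·p₂) ≈ 0.951 rad (54.5°). The total great-circle distance is δ·R ≈ 0.951 × 6371 ≈ 6057 km, so the target fraction is f = 1200/6057 ≈ 0.198.
Interpolate at f ≈ 0.198 with slerp weights a = sin((1−f)δ)/sin δ ≈ 0.849, b = sin(fδ)/sin δ ≈ 0.230.
p = a·p₁ + b·p₂ ≈ (0.239, -0.579, 0.779); φ = arcsin(p_z) ≈ 51.20°, λ = atan2(p_y, p_x) ≈ -67.58°.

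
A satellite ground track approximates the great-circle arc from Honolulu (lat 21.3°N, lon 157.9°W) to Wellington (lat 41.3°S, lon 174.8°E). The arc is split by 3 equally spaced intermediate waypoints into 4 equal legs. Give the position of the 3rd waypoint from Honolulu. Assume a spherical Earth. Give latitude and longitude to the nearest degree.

Write both endpoints as unit vectors p₁, p₂ with components (cos φ cos λ, cos φ sin λ, sin φ).
The central angle between the endpoints is δ = arccos(p₁·p₂) ≈ 1.179 rad (67.5°).
Interpolate at f = 3/4 with slerp weights a = sin((1−f)δ)/sin δ ≈ 0.314, b = sin(fδ)/sin δ ≈ 0.837.
p = a·p₁ + b·p₂ ≈ (-0.897, -0.053, -0.438); φ = arcsin(p_z) ≈ -25.98°, λ = atan2(p_y, p_x) ≈ -176.61°.

≈ lat 26°S, lon 177°W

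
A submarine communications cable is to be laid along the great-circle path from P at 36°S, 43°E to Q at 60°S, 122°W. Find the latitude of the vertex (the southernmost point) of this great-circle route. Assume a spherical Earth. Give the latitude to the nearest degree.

≈ 84°S

The great circle lies in the plane with unit normal n̂ = (p₁ × p₂)/|p₁ × p₂|.
Here n̂_z ≈ -0.105; the vertex latitude is φ_max = arccos|n̂_z| ≈ 83.9°.
Check via Clairaut: cos φ_max = |cos φ₁| · sin C = cos(36.0°)·sin(172.5°) ≈ 0.105, again giving ≈ 83.9°.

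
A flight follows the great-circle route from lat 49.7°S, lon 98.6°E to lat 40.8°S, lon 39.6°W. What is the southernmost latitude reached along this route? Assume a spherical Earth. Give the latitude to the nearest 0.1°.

The great circle lies in the plane with unit normal n̂ = (p₁ × p₂)/|p₁ × p₂|.
Here n̂_z ≈ -0.329; the vertex latitude is φ_max = arccos|n̂_z| ≈ 70.8°.
Check via Clairaut: cos φ_max = |cos φ₁| · sin C = cos(49.7°)·sin(149.4°) ≈ 0.329, again giving ≈ 70.8°.

≈ 70.8°S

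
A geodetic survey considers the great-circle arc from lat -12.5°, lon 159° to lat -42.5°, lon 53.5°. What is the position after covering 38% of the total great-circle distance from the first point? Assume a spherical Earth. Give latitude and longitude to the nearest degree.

≈ lat -35°, lon 129°

Write both endpoints as unit vectors p₁, p₂ with components (cos φ cos λ, cos φ sin λ, sin φ).
The central angle between the endpoints is δ = arccos(p₁·p₂) ≈ 1.617 rad (92.6°).
Interpolate at f = 0.38 with slerp weights a = sin((1−f)δ)/sin δ ≈ 0.844, b = sin(fδ)/sin δ ≈ 0.577.
p = a·p₁ + b·p₂ ≈ (-0.516, 0.637, -0.573); φ = arcsin(p_z) ≈ -34.93°, λ = atan2(p_y, p_x) ≈ 128.99°.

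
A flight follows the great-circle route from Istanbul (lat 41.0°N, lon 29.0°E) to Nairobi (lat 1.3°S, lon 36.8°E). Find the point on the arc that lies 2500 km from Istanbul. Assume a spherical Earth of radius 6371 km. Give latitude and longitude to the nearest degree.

≈ lat 19°N, lon 34°E

Write both endpoints as unit vectors p₁, p₂ with components (cos φ cos λ, cos φ sin λ, sin φ).
The central angle between the endpoints is δ = arccos(p₁·p₂) ≈ 0.749 rad (42.9°). The total great-circle distance is δ·R ≈ 0.749 × 6371 ≈ 4769 km, so the target fraction is f = 2500/4769 ≈ 0.524.
Interpolate at f ≈ 0.524 with slerp weights a = sin((1−f)δ)/sin δ ≈ 0.512, b = sin(fδ)/sin δ ≈ 0.562.
p = a·p₁ + b·p₂ ≈ (0.788, 0.524, 0.323); φ = arcsin(p_z) ≈ 18.87°, λ = atan2(p_y, p_x) ≈ 33.62°.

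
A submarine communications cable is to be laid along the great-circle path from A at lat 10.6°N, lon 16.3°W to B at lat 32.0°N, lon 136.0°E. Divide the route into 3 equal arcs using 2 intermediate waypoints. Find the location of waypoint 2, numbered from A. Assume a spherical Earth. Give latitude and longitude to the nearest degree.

≈ lat 59°N, lon 85°E

The haversine formula gives a central angle δ ≈ 2.266 rad (129.8°) between the endpoints.
Interpolate at f = 2/3 with slerp weights a = sin((1−f)δ)/sin δ ≈ 0.893, b = sin(fδ)/sin δ ≈ 1.300.
p = a·p₁ + b·p₂ ≈ (0.049, 0.519, 0.853); φ = arcsin(p_z) ≈ 58.55°, λ = atan2(p_y, p_x) ≈ 84.58°.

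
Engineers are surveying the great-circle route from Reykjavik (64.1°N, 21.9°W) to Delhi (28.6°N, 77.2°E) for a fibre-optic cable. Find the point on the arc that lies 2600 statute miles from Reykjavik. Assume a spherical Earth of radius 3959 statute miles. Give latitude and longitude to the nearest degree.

Convert each endpoint to a unit vector on the sphere (x = cos φ cos λ, y = cos φ sin λ, z = sin φ).
The central angle between the endpoints is δ = arccos(p₁·p₂) ≈ 1.192 rad (68.3°). The total great-circle distance is δ·R ≈ 1.192 × 3959 ≈ 4718 mi, so the target fraction is f = 2600/4718 ≈ 0.551.
Interpolate at f ≈ 0.551 with slerp weights a = sin((1−f)δ)/sin δ ≈ 0.549, b = sin(fδ)/sin δ ≈ 0.657.
p = a·p₁ + b·p₂ ≈ (0.350, 0.473, 0.808); φ = arcsin(p_z) ≈ 53.93°, λ = atan2(p_y, p_x) ≈ 53.49°.

≈ 54°N, 53°E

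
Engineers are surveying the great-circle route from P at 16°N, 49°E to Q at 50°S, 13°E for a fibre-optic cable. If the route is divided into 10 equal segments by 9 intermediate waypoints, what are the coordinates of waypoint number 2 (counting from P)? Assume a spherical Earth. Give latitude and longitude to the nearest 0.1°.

≈ 2.5°N, 43.3°E

Write both endpoints as unit vectors p₁, p₂ with components (cos φ cos λ, cos φ sin λ, sin φ).
The central angle between the endpoints is δ = arccos(p₁·p₂) ≈ 1.278 rad (73.2°).
Interpolate at f = 2/10 with slerp weights a = sin((1−f)δ)/sin δ ≈ 0.891, b = sin(fδ)/sin δ ≈ 0.264.
p = a·p₁ + b·p₂ ≈ (0.727, 0.685, 0.043); φ = arcsin(p_z) ≈ 2.49°, λ = atan2(p_y, p_x) ≈ 43.27°.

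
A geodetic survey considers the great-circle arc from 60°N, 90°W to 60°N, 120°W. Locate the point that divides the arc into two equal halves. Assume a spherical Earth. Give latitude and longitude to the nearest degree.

Convert each endpoint to a unit vector on the sphere (x = cos φ cos λ, y = cos φ sin λ, z = sin φ).
The central angle between the endpoints is δ = arccos(p₁·p₂) ≈ 0.260 rad (14.9°).
Interpolate at f = 1/2 with slerp weights a = sin((1−f)δ)/sin δ ≈ 0.504, b = sin(fδ)/sin δ ≈ 0.504.
p = a·p₁ + b·p₂ ≈ (-0.126, -0.470, 0.873); φ = arcsin(p_z) ≈ 60.85°, λ = atan2(p_y, p_x) ≈ -105.00°.

≈ 61°N, 105°W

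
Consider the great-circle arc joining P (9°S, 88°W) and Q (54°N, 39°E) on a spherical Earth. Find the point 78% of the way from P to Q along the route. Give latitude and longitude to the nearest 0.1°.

≈ (57.2°N, 7.7°W)

The haversine formula gives a central angle δ ≈ 2.067 rad (118.4°) between the endpoints.
Interpolate at f = 0.78 with slerp weights a = sin((1−f)δ)/sin δ ≈ 0.499, b = sin(fδ)/sin δ ≈ 1.136.
p = a·p₁ + b·p₂ ≈ (0.536, -0.073, 0.841); φ = arcsin(p_z) ≈ 57.24°, λ = atan2(p_y, p_x) ≈ -7.72°.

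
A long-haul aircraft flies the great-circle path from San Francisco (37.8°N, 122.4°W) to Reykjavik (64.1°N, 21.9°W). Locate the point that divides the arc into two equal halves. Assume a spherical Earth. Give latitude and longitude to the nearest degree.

≈ 61°N, 91°W

Convert each endpoint to a unit vector on the sphere (x = cos φ cos λ, y = cos φ sin λ, z = sin φ).
The central angle between the endpoints is δ = arccos(p₁·p₂) ≈ 1.060 rad (60.8°).
Interpolate at f = 1/2 with slerp weights a = sin((1−f)δ)/sin δ ≈ 0.580, b = sin(fδ)/sin δ ≈ 0.580.
p = a·p₁ + b·p₂ ≈ (-0.010, -0.481, 0.877); φ = arcsin(p_z) ≈ 61.24°, λ = atan2(p_y, p_x) ≈ -91.25°.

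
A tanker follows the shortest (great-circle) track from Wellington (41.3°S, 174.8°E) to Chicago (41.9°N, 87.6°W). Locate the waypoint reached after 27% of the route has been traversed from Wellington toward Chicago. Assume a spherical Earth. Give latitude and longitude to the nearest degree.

≈ 20°S, 155°W

Convert each endpoint to a unit vector on the sphere (x = cos φ cos λ, y = cos φ sin λ, z = sin φ).
The central angle between the endpoints is δ = arccos(p₁·p₂) ≈ 2.111 rad (121.0°).
Interpolate at f = 0.27 with slerp weights a = sin((1−f)δ)/sin δ ≈ 1.166, b = sin(fδ)/sin δ ≈ 0.630.
p = a·p₁ + b·p₂ ≈ (-0.853, -0.389, -0.349); φ = arcsin(p_z) ≈ -20.43°, λ = atan2(p_y, p_x) ≈ -155.49°.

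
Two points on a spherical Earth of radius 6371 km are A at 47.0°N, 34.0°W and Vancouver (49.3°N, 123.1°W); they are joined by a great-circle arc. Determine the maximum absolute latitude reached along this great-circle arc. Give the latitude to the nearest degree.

The great circle lies in the plane with unit normal n̂ = (p₁ × p₂)/|p₁ × p₂|.
Here n̂_z ≈ -0.537; the vertex latitude is φ_max = arccos|n̂_z| ≈ 57.5°.

≈ 57°N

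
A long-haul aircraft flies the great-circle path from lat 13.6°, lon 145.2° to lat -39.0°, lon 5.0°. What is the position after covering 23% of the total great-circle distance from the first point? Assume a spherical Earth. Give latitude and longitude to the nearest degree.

≈ lat -9°, lon 123°

The haversine formula gives a central angle δ ≈ 2.387 rad (136.7°) between the endpoints.
Interpolate at f = 0.23 with slerp weights a = sin((1−f)δ)/sin δ ≈ 1.408, b = sin(fδ)/sin δ ≈ 0.761.
p = a·p₁ + b·p₂ ≈ (-0.534, 0.832, -0.148); φ = arcsin(p_z) ≈ -8.52°, λ = atan2(p_y, p_x) ≈ 122.68°.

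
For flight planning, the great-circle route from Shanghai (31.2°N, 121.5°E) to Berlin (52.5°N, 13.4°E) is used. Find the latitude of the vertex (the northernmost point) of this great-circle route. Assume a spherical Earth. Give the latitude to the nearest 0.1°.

The great circle lies in the plane with unit normal n̂ = (p₁ × p₂)/|p₁ × p₂|.
Here n̂_z ≈ -0.511; the vertex latitude is φ_max = arccos|n̂_z| ≈ 59.3°.

≈ 59.3°N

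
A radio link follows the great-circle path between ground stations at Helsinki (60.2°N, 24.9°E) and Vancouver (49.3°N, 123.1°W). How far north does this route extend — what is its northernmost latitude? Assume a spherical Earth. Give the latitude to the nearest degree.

The great circle lies in the plane with unit normal n̂ = (p₁ × p₂)/|p₁ × p₂|.
Here n̂_z ≈ -0.186; the vertex latitude is φ_max = arccos|n̂_z| ≈ 79.3°.
Check via Clairaut: cos φ_max = |cos φ₁| · sin C = cos(60.2°)·sin(22.0°) ≈ 0.186, again giving ≈ 79.3°.

≈ 79°N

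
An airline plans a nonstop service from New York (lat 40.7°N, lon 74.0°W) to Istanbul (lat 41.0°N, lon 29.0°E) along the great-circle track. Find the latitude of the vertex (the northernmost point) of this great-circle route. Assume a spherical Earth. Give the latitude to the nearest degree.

The great circle lies in the plane with unit normal n̂ = (p₁ × p₂)/|p₁ × p₂|.
Here n̂_z ≈ +0.584; the vertex latitude is φ_max = arccos|n̂_z| ≈ 54.2°.

≈ 54°N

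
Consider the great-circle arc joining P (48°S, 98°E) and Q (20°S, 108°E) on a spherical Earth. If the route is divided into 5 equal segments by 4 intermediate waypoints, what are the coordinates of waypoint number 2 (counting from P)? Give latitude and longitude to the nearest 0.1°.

Write both endpoints as unit vectors p₁, p₂ with components (cos φ cos λ, cos φ sin λ, sin φ).
The central angle between the endpoints is δ = arccos(p₁·p₂) ≈ 0.509 rad (29.1°).
Interpolate at f = 2/5 with slerp weights a = sin((1−f)δ)/sin δ ≈ 0.617, b = sin(fδ)/sin δ ≈ 0.415.
p = a·p₁ + b·p₂ ≈ (-0.178, 0.780, -0.600); φ = arcsin(p_z) ≈ -36.90°, λ = atan2(p_y, p_x) ≈ 102.86°.

≈ (36.9°S, 102.9°E)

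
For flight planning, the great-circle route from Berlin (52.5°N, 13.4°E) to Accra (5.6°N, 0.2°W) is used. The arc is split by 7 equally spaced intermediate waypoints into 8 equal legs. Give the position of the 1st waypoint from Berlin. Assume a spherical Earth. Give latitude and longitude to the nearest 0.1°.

≈ (46.7°N, 10.6°E)

Write both endpoints as unit vectors p₁, p₂ with components (cos φ cos λ, cos φ sin λ, sin φ).
The central angle between the endpoints is δ = arccos(p₁·p₂) ≈ 0.842 rad (48.2°).
Interpolate at f = 1/8 with slerp weights a = sin((1−f)δ)/sin δ ≈ 0.901, b = sin(fδ)/sin δ ≈ 0.141.
p = a·p₁ + b·p₂ ≈ (0.673, 0.127, 0.728); φ = arcsin(p_z) ≈ 46.74°, λ = atan2(p_y, p_x) ≈ 10.64°.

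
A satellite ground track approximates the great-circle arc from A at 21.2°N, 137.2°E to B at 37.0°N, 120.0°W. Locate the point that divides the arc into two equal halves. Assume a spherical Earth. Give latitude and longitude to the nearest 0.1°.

Write both endpoints as unit vectors p₁, p₂ with components (cos φ cos λ, cos φ sin λ, sin φ).
The central angle between the endpoints is δ = arccos(p₁·p₂) ≈ 1.518 rad (87.0°).
Interpolate at f = 1/2 with slerp weights a = sin((1−f)δ)/sin δ ≈ 0.689, b = sin(fδ)/sin δ ≈ 0.689.
p = a·p₁ + b·p₂ ≈ (-0.747, -0.040, 0.664); φ = arcsin(p_z) ≈ 41.61°, λ = atan2(p_y, p_x) ≈ -176.93°.

≈ 41.6°N, 176.9°W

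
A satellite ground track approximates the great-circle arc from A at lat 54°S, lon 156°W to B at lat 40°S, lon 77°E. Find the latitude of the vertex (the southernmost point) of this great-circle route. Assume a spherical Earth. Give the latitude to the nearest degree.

≈ 68°S

The great circle lies in the plane with unit normal n̂ = (p₁ × p₂)/|p₁ × p₂|.
Here n̂_z ≈ -0.371; the vertex latitude is φ_max = arccos|n̂_z| ≈ 68.2°.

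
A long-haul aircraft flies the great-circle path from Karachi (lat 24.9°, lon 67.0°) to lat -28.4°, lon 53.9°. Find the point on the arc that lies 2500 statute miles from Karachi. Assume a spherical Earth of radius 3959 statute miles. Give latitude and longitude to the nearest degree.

≈ lat -10°, lon 59°

Convert each endpoint to a unit vector on the sphere (x = cos φ cos λ, y = cos φ sin λ, z = sin φ).
The central angle between the endpoints is δ = arccos(p₁·p₂) ≈ 0.956 rad (54.8°). The total great-circle distance is δ·R ≈ 0.956 × 3959 ≈ 3784 mi, so the target fraction is f = 2500/3784 ≈ 0.661.
Interpolate at f ≈ 0.661 with slerp weights a = sin((1−f)δ)/sin δ ≈ 0.390, b = sin(fδ)/sin δ ≈ 0.723.
p = a·p₁ + b·p₂ ≈ (0.513, 0.840, -0.179); φ = arcsin(p_z) ≈ -10.34°, λ = atan2(p_y, p_x) ≈ 58.58°.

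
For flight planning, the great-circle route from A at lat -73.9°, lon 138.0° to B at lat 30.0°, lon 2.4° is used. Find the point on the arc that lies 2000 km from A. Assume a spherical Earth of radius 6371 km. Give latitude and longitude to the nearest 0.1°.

Write both endpoints as unit vectors p₁, p₂ with components (cos φ cos λ, cos φ sin λ, sin φ).
The central angle between the endpoints is δ = arccos(p₁·p₂) ≈ 2.281 rad (130.7°). The total great-circle distance is δ·R ≈ 2.281 × 6371 ≈ 14532 km, so the target fraction is f = 2000/14532 ≈ 0.138.
Interpolate at f ≈ 0.138 with slerp weights a = sin((1−f)δ)/sin δ ≈ 1.217, b = sin(fδ)/sin δ ≈ 0.407.
p = a·p₁ + b·p₂ ≈ (0.102, 0.241, -0.965); φ = arcsin(p_z) ≈ -74.86°, λ = atan2(p_y, p_x) ≈ 67.09°.

≈ lat -74.9°, lon 67.1°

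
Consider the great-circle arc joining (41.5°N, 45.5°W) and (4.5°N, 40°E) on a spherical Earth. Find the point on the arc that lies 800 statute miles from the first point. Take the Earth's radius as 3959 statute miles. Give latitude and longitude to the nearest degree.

Convert each endpoint to a unit vector on the sphere (x = cos φ cos λ, y = cos φ sin λ, z = sin φ).
The central angle between the endpoints is δ = arccos(p₁·p₂) ≈ 1.460 rad (83.7°). The total great-circle distance is δ·R ≈ 1.460 × 3959 ≈ 5780 mi, so the target fraction is f = 800/5780 ≈ 0.138.
Interpolate at f ≈ 0.138 with slerp weights a = sin((1−f)δ)/sin δ ≈ 0.957, b = sin(fδ)/sin δ ≈ 0.202.
p = a·p₁ + b·p₂ ≈ (0.657, -0.382, 0.650); φ = arcsin(p_z) ≈ 40.56°, λ = atan2(p_y, p_x) ≈ -30.18°.

≈ (41°N, 30°W)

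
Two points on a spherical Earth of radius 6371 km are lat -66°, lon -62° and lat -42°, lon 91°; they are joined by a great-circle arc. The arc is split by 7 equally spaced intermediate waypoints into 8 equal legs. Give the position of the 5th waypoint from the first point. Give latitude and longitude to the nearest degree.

Write both endpoints as unit vectors p₁, p₂ with components (cos φ cos λ, cos φ sin λ, sin φ).
The central angle between the endpoints is δ = arccos(p₁·p₂) ≈ 1.222 rad (70.0°).
Interpolate at f = 5/8 with slerp weights a = sin((1−f)δ)/sin δ ≈ 0.471, b = sin(fδ)/sin δ ≈ 0.736.
p = a·p₁ + b·p₂ ≈ (0.080, 0.378, -0.922); φ = arcsin(p_z) ≈ -67.28°, λ = atan2(p_y, p_x) ≈ 77.99°.

≈ lat -67°, lon 78°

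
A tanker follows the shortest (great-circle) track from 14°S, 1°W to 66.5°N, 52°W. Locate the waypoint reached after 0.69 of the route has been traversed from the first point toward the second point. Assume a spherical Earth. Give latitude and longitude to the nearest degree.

The haversine formula gives a central angle δ ≈ 1.549 rad (88.8°) between the endpoints.
Interpolate at f = 0.69 with slerp weights a = sin((1−f)δ)/sin δ ≈ 0.462, b = sin(fδ)/sin δ ≈ 0.877.
p = a·p₁ + b·p₂ ≈ (0.664, -0.283, 0.692); φ = arcsin(p_z) ≈ 43.82°, λ = atan2(p_y, p_x) ≈ -23.12°.

≈ 44°N, 23°W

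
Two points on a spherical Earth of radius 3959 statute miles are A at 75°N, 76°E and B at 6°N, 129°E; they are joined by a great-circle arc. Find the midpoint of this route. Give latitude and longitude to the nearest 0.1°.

Write both endpoints as unit vectors p₁, p₂ with components (cos φ cos λ, cos φ sin λ, sin φ).
The central angle between the endpoints is δ = arccos(p₁·p₂) ≈ 1.312 rad (75.2°).
Interpolate at f = 1/2 with slerp weights a = sin((1−f)δ)/sin δ ≈ 0.631, b = sin(fδ)/sin δ ≈ 0.631.
p = a·p₁ + b·p₂ ≈ (-0.355, 0.646, 0.675); φ = arcsin(p_z) ≈ 42.49°, λ = atan2(p_y, p_x) ≈ 118.81°.

≈ 42.5°N, 118.8°E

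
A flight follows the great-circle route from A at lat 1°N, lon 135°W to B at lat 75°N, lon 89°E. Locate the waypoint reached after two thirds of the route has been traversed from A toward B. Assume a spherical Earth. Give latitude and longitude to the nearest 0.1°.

Write both endpoints as unit vectors p₁, p₂ with components (cos φ cos λ, cos φ sin λ, sin φ).
The central angle between the endpoints is δ = arccos(p₁·p₂) ≈ 1.741 rad (99.7°).
Interpolate at f = 2/3 with slerp weights a = sin((1−f)δ)/sin δ ≈ 0.556, b = sin(fδ)/sin δ ≈ 0.930.
p = a·p₁ + b·p₂ ≈ (-0.389, -0.153, 0.908); φ = arcsin(p_z) ≈ 65.30°, λ = atan2(p_y, p_x) ≈ -158.60°.

≈ lat 65.3°N, lon 158.6°W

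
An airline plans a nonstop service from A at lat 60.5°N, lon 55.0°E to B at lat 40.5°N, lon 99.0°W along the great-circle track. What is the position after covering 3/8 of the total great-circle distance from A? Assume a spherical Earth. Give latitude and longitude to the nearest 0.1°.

≈ lat 80.3°N, lon 22.1°W

Write both endpoints as unit vectors p₁, p₂ with components (cos φ cos λ, cos φ sin λ, sin φ).
The central angle between the endpoints is δ = arccos(p₁·p₂) ≈ 1.340 rad (76.8°).
Interpolate at f = 3/8 with slerp weights a = sin((1−f)δ)/sin δ ≈ 0.763, b = sin(fδ)/sin δ ≈ 0.495.
p = a·p₁ + b·p₂ ≈ (0.157, -0.064, 0.986); φ = arcsin(p_z) ≈ 80.26°, λ = atan2(p_y, p_x) ≈ -22.13°.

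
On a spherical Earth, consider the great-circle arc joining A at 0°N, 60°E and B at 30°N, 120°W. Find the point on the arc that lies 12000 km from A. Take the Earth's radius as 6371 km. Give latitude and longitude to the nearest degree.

Write both endpoints as unit vectors p₁, p₂ with components (cos φ cos λ, cos φ sin λ, sin φ).
The central angle between the endpoints is δ = arccos(p₁·p₂) ≈ 2.618 rad (150.0°). The total great-circle distance is δ·R ≈ 2.618 × 6371 ≈ 16679 km, so the target fraction is f = 12000/16679 ≈ 0.719.
Interpolate at f ≈ 0.719 with slerp weights a = sin((1−f)δ)/sin δ ≈ 1.340, b = sin(fδ)/sin δ ≈ 1.903.
p = a·p₁ + b·p₂ ≈ (-0.154, -0.266, 0.951); φ = arcsin(p_z) ≈ 72.08°, λ = atan2(p_y, p_x) ≈ -120.00°.

≈ 72°N, 120°W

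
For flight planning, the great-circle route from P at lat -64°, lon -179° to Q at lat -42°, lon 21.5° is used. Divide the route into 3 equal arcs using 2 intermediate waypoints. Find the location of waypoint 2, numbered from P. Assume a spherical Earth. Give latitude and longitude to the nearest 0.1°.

From cos δ = sin φ₁ sin φ₂ + cos φ₁ cos φ₂ cos Δλ, the central angle is δ ≈ 1.270 rad (72.8°).
Interpolate at f = 2/3 with slerp weights a = sin((1−f)δ)/sin δ ≈ 0.430, b = sin(fδ)/sin δ ≈ 0.784.
p = a·p₁ + b·p₂ ≈ (0.354, 0.210, -0.911); φ = arcsin(p_z) ≈ -65.70°, λ = atan2(p_y, p_x) ≈ 30.73°.

≈ lat -65.7°, lon 30.7°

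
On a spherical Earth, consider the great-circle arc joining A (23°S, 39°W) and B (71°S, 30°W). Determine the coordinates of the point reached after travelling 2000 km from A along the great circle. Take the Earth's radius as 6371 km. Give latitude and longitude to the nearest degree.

Write both endpoints as unit vectors p₁, p₂ with components (cos φ cos λ, cos φ sin λ, sin φ).
The central angle between the endpoints is δ = arccos(p₁·p₂) ≈ 0.843 rad (48.3°). The total great-circle distance is δ·R ≈ 0.843 × 6371 ≈ 5369 km, so the target fraction is f = 2000/5369 ≈ 0.373.
Interpolate at f ≈ 0.373 with slerp weights a = sin((1−f)δ)/sin δ ≈ 0.676, b = sin(fδ)/sin δ ≈ 0.414.
p = a·p₁ + b·p₂ ≈ (0.600, -0.459, -0.655); φ = arcsin(p_z) ≈ -40.94°, λ = atan2(p_y, p_x) ≈ -37.40°.

≈ (41°S, 37°W)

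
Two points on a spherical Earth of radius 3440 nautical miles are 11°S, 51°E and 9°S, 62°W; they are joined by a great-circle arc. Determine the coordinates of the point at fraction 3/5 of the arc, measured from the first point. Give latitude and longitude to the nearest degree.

≈ 17°S, 17°W

From cos δ = sin φ₁ sin φ₂ + cos φ₁ cos φ₂ cos Δλ, the central angle is δ ≈ 1.927 rad (110.4°).
Interpolate at f = 3/5 with slerp weights a = sin((1−f)δ)/sin δ ≈ 0.744, b = sin(fδ)/sin δ ≈ 0.977.
p = a·p₁ + b·p₂ ≈ (0.912, -0.285, -0.295); φ = arcsin(p_z) ≈ -17.14°, λ = atan2(p_y, p_x) ≈ -17.33°.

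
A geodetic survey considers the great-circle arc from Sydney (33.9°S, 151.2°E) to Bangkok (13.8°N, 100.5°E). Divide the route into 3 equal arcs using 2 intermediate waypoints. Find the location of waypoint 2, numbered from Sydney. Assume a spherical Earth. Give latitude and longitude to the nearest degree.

Convert each endpoint to a unit vector on the sphere (x = cos φ cos λ, y = cos φ sin λ, z = sin φ).
The central angle between the endpoints is δ = arccos(p₁·p₂) ≈ 1.184 rad (67.8°).
Interpolate at f = 2/3 with slerp weights a = sin((1−f)δ)/sin δ ≈ 0.415, b = sin(fδ)/sin δ ≈ 0.766.
p = a·p₁ + b·p₂ ≈ (-0.438, 0.898, -0.049); φ = arcsin(p_z) ≈ -2.79°, λ = atan2(p_y, p_x) ≈ 115.98°.

≈ 3°S, 116°E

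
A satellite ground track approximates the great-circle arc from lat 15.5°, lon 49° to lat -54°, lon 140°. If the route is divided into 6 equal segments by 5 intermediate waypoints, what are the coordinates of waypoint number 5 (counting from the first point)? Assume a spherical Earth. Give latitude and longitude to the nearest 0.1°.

Convert each endpoint to a unit vector on the sphere (x = cos φ cos λ, y = cos φ sin λ, z = sin φ).
The central angle between the endpoints is δ = arccos(p₁·p₂) ≈ 1.799 rad (103.1°).
Interpolate at f = 5/6 with slerp weights a = sin((1−f)δ)/sin δ ≈ 0.303, b = sin(fδ)/sin δ ≈ 1.024.
p = a·p₁ + b·p₂ ≈ (-0.269, 0.607, -0.747); φ = arcsin(p_z) ≈ -48.36°, λ = atan2(p_y, p_x) ≈ 113.92°.

≈ lat -48.4°, lon 113.9°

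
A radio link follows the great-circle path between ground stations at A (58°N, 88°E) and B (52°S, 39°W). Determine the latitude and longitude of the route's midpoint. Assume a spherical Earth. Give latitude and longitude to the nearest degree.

The haversine formula gives a central angle δ ≈ 2.615 rad (149.8°) between the endpoints.
Interpolate at f = 1/2 with slerp weights a = sin((1−f)δ)/sin δ ≈ 1.922, b = sin(fδ)/sin δ ≈ 1.922.
p = a·p₁ + b·p₂ ≈ (0.955, 0.273, 0.115); φ = arcsin(p_z) ≈ 6.63°, λ = atan2(p_y, p_x) ≈ 15.96°.

≈ (7°N, 16°E)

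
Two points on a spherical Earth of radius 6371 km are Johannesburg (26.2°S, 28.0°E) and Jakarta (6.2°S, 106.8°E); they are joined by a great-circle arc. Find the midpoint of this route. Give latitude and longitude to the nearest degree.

≈ (21°S, 70°E)

Write both endpoints as unit vectors p₁, p₂ with components (cos φ cos λ, cos φ sin λ, sin φ).
The central angle between the endpoints is δ = arccos(p₁·p₂) ≈ 1.348 rad (77.2°).
Interpolate at f = 1/2 with slerp weights a = sin((1−f)δ)/sin δ ≈ 0.640, b = sin(fδ)/sin δ ≈ 0.640.
p = a·p₁ + b·p₂ ≈ (0.323, 0.879, -0.352); φ = arcsin(p_z) ≈ -20.59°, λ = atan2(p_y, p_x) ≈ 69.81°.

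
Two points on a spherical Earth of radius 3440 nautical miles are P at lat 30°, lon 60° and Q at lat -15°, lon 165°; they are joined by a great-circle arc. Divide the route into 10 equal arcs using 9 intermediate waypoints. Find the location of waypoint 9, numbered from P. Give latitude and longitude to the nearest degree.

Convert each endpoint to a unit vector on the sphere (x = cos φ cos λ, y = cos φ sin λ, z = sin φ).
The central angle between the endpoints is δ = arccos(p₁·p₂) ≈ 1.924 rad (110.2°).
Interpolate at f = 9/10 with slerp weights a = sin((1−f)δ)/sin δ ≈ 0.204, b = sin(fδ)/sin δ ≈ 1.052.
p = a·p₁ + b·p₂ ≈ (-0.893, 0.416, -0.170); φ = arcsin(p_z) ≈ -9.81°, λ = atan2(p_y, p_x) ≈ 155.04°.

≈ lat -10°, lon 155°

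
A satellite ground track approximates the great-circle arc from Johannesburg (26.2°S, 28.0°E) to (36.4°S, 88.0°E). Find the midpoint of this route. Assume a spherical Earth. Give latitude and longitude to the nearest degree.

≈ (35°S, 56°E)

Convert each endpoint to a unit vector on the sphere (x = cos φ cos λ, y = cos φ sin λ, z = sin φ).
The central angle between the endpoints is δ = arccos(p₁·p₂) ≈ 0.898 rad (51.5°).
Interpolate at f = 1/2 with slerp weights a = sin((1−f)δ)/sin δ ≈ 0.555, b = sin(fδ)/sin δ ≈ 0.555.
p = a·p₁ + b·p₂ ≈ (0.455, 0.680, -0.574); φ = arcsin(p_z) ≈ -35.06°, λ = atan2(p_y, p_x) ≈ 56.21°.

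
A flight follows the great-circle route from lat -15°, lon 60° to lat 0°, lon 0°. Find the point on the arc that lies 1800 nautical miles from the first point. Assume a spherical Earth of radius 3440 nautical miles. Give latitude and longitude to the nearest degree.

≈ lat -9°, lon 30°

Write both endpoints as unit vectors p₁, p₂ with components (cos φ cos λ, cos φ sin λ, sin φ).
The central angle between the endpoints is δ = arccos(p₁·p₂) ≈ 1.067 rad (61.1°). The total great-circle distance is δ·R ≈ 1.067 × 3440 ≈ 3670 nmi, so the target fraction is f = 1800/3670 ≈ 0.491.
Interpolate at f ≈ 0.491 with slerp weights a = sin((1−f)δ)/sin δ ≈ 0.591, b = sin(fδ)/sin δ ≈ 0.571.
p = a·p₁ + b·p₂ ≈ (0.856, 0.494, -0.153); φ = arcsin(p_z) ≈ -8.79°, λ = atan2(p_y, p_x) ≈ 29.99°.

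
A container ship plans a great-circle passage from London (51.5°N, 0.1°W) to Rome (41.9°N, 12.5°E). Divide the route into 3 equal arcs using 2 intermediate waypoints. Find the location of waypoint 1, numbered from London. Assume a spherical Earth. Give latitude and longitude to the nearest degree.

≈ (48°N, 5°E)

Write both endpoints as unit vectors p₁, p₂ with components (cos φ cos λ, cos φ sin λ, sin φ).
The central angle between the endpoints is δ = arccos(p₁·p₂) ≈ 0.225 rad (12.9°).
Interpolate at f = 1/3 with slerp weights a = sin((1−f)δ)/sin δ ≈ 0.670, b = sin(fδ)/sin δ ≈ 0.336.
p = a·p₁ + b·p₂ ≈ (0.661, 0.053, 0.748); φ = arcsin(p_z) ≈ 48.46°, λ = atan2(p_y, p_x) ≈ 4.62°.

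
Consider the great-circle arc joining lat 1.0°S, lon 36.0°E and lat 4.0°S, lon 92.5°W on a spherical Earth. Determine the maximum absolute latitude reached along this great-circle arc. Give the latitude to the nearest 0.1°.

The great circle lies in the plane with unit normal n̂ = (p₁ × p₂)/|p₁ × p₂|.
Here n̂_z ≈ -0.995; the vertex latitude is φ_max = arccos|n̂_z| ≈ 6.0°.

≈ 6.0°S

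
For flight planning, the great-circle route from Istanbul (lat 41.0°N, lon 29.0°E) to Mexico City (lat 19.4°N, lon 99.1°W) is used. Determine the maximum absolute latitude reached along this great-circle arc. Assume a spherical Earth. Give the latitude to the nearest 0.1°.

The great circle lies in the plane with unit normal n̂ = (p₁ × p₂)/|p₁ × p₂|.
Here n̂_z ≈ -0.574; the vertex latitude is φ_max = arccos|n̂_z| ≈ 54.9°.
Check via Clairaut: cos φ_max = |cos φ₁| · sin C = cos(41.0°)·sin(49.6°) ≈ 0.574, again giving ≈ 54.9°.

≈ 54.9°N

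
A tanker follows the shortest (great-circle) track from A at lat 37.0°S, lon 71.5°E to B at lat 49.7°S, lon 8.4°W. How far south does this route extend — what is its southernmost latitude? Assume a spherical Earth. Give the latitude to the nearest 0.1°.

≈ 52.5°S

The great circle lies in the plane with unit normal n̂ = (p₁ × p₂)/|p₁ × p₂|.
Here n̂_z ≈ -0.609; the vertex latitude is φ_max = arccos|n̂_z| ≈ 52.5°.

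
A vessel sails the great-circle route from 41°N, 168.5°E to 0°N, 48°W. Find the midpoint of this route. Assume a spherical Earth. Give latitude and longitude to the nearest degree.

≈ 48°N, 97°W

Write both endpoints as unit vectors p₁, p₂ with components (cos φ cos λ, cos φ sin λ, sin φ).
The central angle between the endpoints is δ = arccos(p₁·p₂) ≈ 2.223 rad (127.3°).
Interpolate at f = 1/2 with slerp weights a = sin((1−f)δ)/sin δ ≈ 1.127, b = sin(fδ)/sin δ ≈ 1.127.
p = a·p₁ + b·p₂ ≈ (-0.079, -0.668, 0.740); φ = arcsin(p_z) ≈ 47.71°, λ = atan2(p_y, p_x) ≈ -96.78°.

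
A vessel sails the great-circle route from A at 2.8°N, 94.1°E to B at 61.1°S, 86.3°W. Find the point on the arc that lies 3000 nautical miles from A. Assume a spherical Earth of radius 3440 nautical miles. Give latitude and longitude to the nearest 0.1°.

Convert each endpoint to a unit vector on the sphere (x = cos φ cos λ, y = cos φ sin λ, z = sin φ).
The central angle between the endpoints is δ = arccos(p₁·p₂) ≈ 2.124 rad (121.7°). The total great-circle distance is δ·R ≈ 2.124 × 3440 ≈ 7307 nmi, so the target fraction is f = 3000/7307 ≈ 0.411.
Interpolate at f ≈ 0.411 with slerp weights a = sin((1−f)δ)/sin δ ≈ 1.116, b = sin(fδ)/sin δ ≈ 0.900.
p = a·p₁ + b·p₂ ≈ (-0.052, 0.678, -0.733); φ = arcsin(p_z) ≈ -47.17°, λ = atan2(p_y, p_x) ≈ 94.36°.

≈ 47.2°S, 94.4°E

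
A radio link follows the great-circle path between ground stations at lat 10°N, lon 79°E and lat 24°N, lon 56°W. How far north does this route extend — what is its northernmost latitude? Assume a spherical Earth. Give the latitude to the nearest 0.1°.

≈ 39.5°N

The great circle lies in the plane with unit normal n̂ = (p₁ × p₂)/|p₁ × p₂|.
Here n̂_z ≈ -0.771; the vertex latitude is φ_max = arccos|n̂_z| ≈ 39.5°.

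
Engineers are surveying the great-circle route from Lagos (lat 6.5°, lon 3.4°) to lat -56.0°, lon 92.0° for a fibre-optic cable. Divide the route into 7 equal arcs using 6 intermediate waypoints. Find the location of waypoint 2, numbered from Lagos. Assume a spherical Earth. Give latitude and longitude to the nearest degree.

Convert each endpoint to a unit vector on the sphere (x = cos φ cos λ, y = cos φ sin λ, z = sin φ).
The central angle between the endpoints is δ = arccos(p₁·p₂) ≈ 1.651 rad (94.6°).
Interpolate at f = 2/7 with slerp weights a = sin((1−f)δ)/sin δ ≈ 0.927, b = sin(fδ)/sin δ ≈ 0.456.
p = a·p₁ + b·p₂ ≈ (0.911, 0.309, -0.273); φ = arcsin(p_z) ≈ -15.84°, λ = atan2(p_y, p_x) ≈ 18.76°.

≈ lat -16°, lon 19°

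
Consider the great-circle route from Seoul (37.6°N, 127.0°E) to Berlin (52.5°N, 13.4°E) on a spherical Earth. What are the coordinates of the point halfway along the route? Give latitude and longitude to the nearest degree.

Convert each endpoint to a unit vector on the sphere (x = cos φ cos λ, y = cos φ sin λ, z = sin φ).
The central angle between the endpoints is δ = arccos(p₁·p₂) ≈ 1.276 rad (73.1°).
Interpolate at f = 1/2 with slerp weights a = sin((1−f)δ)/sin δ ≈ 0.622, b = sin(fδ)/sin δ ≈ 0.622.
p = a·p₁ + b·p₂ ≈ (0.072, 0.482, 0.873); φ = arcsin(p_z) ≈ 60.86°, λ = atan2(p_y, p_x) ≈ 81.52°.

≈ 61°N, 82°E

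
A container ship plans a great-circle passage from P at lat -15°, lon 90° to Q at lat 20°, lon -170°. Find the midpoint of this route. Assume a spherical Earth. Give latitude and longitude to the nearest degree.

Write both endpoints as unit vectors p₁, p₂ with components (cos φ cos λ, cos φ sin λ, sin φ).
The central angle between the endpoints is δ = arccos(p₁·p₂) ≈ 1.819 rad (104.2°).
Interpolate at f = 1/2 with slerp weights a = sin((1−f)δ)/sin δ ≈ 0.814, b = sin(fδ)/sin δ ≈ 0.814.
p = a·p₁ + b·p₂ ≈ (-0.754, 0.654, 0.068); φ = arcsin(p_z) ≈ 3.89°, λ = atan2(p_y, p_x) ≈ 139.06°.

≈ lat 4°, lon 139°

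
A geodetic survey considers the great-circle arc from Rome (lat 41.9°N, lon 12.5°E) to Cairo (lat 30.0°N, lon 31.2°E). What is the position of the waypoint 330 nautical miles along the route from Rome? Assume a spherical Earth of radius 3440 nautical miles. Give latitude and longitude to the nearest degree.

Convert each endpoint to a unit vector on the sphere (x = cos φ cos λ, y = cos φ sin λ, z = sin φ).
The central angle between the endpoints is δ = arccos(p₁·p₂) ≈ 0.335 rad (19.2°). The total great-circle distance is δ·R ≈ 0.335 × 3440 ≈ 1152 nmi, so the target fraction is f = 330/1152 ≈ 0.287.
Interpolate at f ≈ 0.287 with slerp weights a = sin((1−f)δ)/sin δ ≈ 0.720, b = sin(fδ)/sin δ ≈ 0.292.
p = a·p₁ + b·p₂ ≈ (0.739, 0.247, 0.627); φ = arcsin(p_z) ≈ 38.80°, λ = atan2(p_y, p_x) ≈ 18.46°.

≈ lat 39°N, lon 18°E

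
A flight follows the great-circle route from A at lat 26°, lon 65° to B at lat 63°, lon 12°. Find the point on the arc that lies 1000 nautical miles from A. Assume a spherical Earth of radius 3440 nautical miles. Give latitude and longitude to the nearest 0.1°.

Convert each endpoint to a unit vector on the sphere (x = cos φ cos λ, y = cos φ sin λ, z = sin φ).
The central angle between the endpoints is δ = arccos(p₁·p₂) ≈ 0.881 rad (50.5°). The total great-circle distance is δ·R ≈ 0.881 × 3440 ≈ 3032 nmi, so the target fraction is f = 1000/3032 ≈ 0.330.
Interpolate at f ≈ 0.330 with slerp weights a = sin((1−f)δ)/sin δ ≈ 0.722, b = sin(fδ)/sin δ ≈ 0.371.
p = a·p₁ + b·p₂ ≈ (0.439, 0.623, 0.647); φ = arcsin(p_z) ≈ 40.34°, λ = atan2(p_y, p_x) ≈ 54.82°.

≈ lat 40.3°, lon 54.8°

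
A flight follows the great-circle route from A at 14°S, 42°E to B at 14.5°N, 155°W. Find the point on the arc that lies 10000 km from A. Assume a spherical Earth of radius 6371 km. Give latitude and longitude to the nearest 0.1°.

Convert each endpoint to a unit vector on the sphere (x = cos φ cos λ, y = cos φ sin λ, z = sin φ).
The central angle between the endpoints is δ = arccos(p₁·p₂) ≈ 2.854 rad (163.5°). The total great-circle distance is δ·R ≈ 2.854 × 6371 ≈ 18183 km, so the target fraction is f = 10000/18183 ≈ 0.550.
Interpolate at f ≈ 0.550 with slerp weights a = sin((1−f)δ)/sin δ ≈ 3.381, b = sin(fδ)/sin δ ≈ 3.525.
p = a·p₁ + b·p₂ ≈ (-0.655, 0.753, 0.065); φ = arcsin(p_z) ≈ 3.70°, λ = atan2(p_y, p_x) ≈ 131.01°.

≈ 3.7°N, 131.0°E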